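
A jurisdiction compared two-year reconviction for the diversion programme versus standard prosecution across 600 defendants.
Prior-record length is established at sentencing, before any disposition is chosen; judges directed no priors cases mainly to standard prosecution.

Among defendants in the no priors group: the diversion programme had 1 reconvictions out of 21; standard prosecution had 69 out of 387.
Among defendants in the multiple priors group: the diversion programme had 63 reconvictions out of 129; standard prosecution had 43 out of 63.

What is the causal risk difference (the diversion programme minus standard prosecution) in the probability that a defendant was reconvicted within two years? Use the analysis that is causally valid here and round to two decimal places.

Here prior-record length is a common cause — it drives both which disposition a case falls under and the outcome. The crude comparison mixes populations; the stratum-specific rates are the causally relevant ones.
Adjusting over the population distribution of prior-record length: 0.680·(0.048−0.178) + 0.320·(0.488−0.683) = -0.151.

-0.15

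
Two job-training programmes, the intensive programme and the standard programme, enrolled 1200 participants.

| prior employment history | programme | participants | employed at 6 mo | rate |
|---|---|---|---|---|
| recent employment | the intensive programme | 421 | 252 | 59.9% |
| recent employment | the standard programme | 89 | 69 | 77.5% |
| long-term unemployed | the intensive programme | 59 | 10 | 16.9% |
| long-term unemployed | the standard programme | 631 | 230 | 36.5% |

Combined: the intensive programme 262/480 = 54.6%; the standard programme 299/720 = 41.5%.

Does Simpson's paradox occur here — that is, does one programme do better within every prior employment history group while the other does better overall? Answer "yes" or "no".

Within each prior employment history level (recent employment 59.9% vs 77.5%; long-term unemployed 16.9% vs 36.5%), the standard programme has the higher rate every time. Pooled: 54.6% vs 41.5% — the intensive programme has the higher rate overall. The two comparisons disagree.

yes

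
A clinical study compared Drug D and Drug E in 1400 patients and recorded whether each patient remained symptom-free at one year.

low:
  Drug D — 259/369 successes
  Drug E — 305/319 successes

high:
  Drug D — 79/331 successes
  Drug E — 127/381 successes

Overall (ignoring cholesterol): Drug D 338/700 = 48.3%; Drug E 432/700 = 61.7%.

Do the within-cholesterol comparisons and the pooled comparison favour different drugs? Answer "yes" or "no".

no

Within each cholesterol level (low 70.2% vs 95.6%; high 23.9% vs 33.3%), Drug E has the higher rate every time. Pooled: 48.3% vs 61.7% — Drug E has the higher rate overall. They agree.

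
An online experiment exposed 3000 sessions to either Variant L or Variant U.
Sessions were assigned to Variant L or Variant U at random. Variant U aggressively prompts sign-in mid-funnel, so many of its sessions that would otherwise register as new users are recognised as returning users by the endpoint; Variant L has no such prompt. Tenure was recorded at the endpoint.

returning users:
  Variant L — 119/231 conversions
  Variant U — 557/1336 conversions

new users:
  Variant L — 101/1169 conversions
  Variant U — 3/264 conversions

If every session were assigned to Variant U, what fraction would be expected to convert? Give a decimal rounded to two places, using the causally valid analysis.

0.35

Stratifying would compare variants among sessions the variants themselves sorted into user tenure groups — a form of selection on an intermediate. The unconditioned pooled rates give the total causal effect.
So P(outcome | do(Variant U)) is just the pooled rate for Variant U: 560/1600 = 0.350.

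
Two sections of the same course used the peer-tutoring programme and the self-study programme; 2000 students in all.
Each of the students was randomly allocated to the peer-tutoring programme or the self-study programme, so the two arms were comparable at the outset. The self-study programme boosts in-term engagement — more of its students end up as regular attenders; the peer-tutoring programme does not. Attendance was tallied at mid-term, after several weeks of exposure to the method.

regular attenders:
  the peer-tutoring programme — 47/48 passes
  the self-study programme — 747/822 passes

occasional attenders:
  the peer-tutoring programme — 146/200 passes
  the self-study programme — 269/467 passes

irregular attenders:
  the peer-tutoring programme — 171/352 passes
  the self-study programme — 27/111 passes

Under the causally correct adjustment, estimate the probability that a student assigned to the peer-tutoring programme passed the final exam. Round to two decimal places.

The mid-term attendance-specific comparison favours the peer-tutoring programme throughout, but the pooled figures favour the self-study programme. The question is whether to condition on mid-term attendance.
Mid-term attendance is downstream of the teaching method. One should not condition on a consequence of treatment, so the overall rates are the right comparison.
So P(outcome | do(the peer-tutoring programme)) is just the pooled rate for the peer-tutoring programme: 364/600 = 0.607.

0.61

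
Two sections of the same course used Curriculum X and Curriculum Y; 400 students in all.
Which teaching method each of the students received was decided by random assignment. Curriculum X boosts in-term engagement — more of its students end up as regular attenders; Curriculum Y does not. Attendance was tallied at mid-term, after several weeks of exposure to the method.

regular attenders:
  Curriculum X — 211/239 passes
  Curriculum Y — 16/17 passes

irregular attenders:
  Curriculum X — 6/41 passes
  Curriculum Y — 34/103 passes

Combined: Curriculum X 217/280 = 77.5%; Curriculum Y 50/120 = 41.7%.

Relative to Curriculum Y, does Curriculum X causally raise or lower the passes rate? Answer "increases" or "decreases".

Within every mid-term attendance level Curriculum Y has the higher rate, yet pooled Curriculum X does — Simpson's reversal.
Mid-term attendance is downstream of the teaching method. One should not condition on a consequence of treatment, so the overall rates are the right comparison.
Pooled: Curriculum X 77.5% vs Curriculum Y 41.7%; Curriculum X is higher overall.

increases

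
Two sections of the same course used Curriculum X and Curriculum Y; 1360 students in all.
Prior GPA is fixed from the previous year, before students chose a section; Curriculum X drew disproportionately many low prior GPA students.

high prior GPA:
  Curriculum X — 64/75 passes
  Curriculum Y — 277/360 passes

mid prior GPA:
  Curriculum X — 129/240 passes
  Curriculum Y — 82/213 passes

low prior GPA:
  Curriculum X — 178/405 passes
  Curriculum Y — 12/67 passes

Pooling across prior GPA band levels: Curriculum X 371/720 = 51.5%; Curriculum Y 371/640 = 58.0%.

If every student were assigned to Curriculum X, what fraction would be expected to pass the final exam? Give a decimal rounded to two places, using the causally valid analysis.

Prior GPA band satisfies the back-door criterion: it is not a descendant of the teaching method, and it blocks the spurious path from teaching method to outcome. Adjusting for it (i.e., using the within-prior GPA band rates) gives the causal effect.
Standardising Curriculum X to the population prior GPA band mix: 0.320·64/75 + 0.333·129/240 + 0.347·178/405 = 0.605.

0.60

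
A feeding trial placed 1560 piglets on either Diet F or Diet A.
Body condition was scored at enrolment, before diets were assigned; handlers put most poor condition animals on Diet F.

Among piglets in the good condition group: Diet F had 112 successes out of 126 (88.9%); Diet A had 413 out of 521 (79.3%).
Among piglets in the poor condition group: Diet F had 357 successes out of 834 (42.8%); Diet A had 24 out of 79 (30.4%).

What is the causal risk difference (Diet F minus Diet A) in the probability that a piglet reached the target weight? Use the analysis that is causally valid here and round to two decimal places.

+0.11

Since starting body condition is a pre-existing factor (not a product of the diet) and it affects the outcome on its own, it is a confounder. The stratified rates, not the pooled rate, identify the causal effect.
Adjusting over the population distribution of starting body condition: 0.415·(0.889−0.793) + 0.585·(0.428−0.304) = +0.113.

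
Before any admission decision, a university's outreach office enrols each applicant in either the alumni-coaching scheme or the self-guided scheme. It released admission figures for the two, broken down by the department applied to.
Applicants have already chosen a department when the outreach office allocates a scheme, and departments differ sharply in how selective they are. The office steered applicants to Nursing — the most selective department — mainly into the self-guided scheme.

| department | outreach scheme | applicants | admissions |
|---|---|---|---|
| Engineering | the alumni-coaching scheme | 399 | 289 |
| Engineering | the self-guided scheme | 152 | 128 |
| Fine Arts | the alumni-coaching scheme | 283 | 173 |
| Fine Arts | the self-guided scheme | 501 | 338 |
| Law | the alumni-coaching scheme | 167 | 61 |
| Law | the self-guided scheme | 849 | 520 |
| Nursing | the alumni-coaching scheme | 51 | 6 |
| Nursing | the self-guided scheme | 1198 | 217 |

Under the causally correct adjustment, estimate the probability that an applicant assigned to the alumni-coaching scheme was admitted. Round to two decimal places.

The stratified and pooled comparisons disagree (the self-guided scheme wins within each department; the alumni-coaching scheme wins overall), so the answer turns on the causal role of department.
Nothing the outreach scheme does changes department; the imbalance is an allocation artefact. With department also predicting the outcome, the pooled figure is confounded, and the within-stratum comparison is the causal one.
Standardising the alumni-coaching scheme to the population department mix: 0.153·289/399 + 0.218·173/283 + 0.282·61/167 + 0.347·6/51 = 0.388.

0.39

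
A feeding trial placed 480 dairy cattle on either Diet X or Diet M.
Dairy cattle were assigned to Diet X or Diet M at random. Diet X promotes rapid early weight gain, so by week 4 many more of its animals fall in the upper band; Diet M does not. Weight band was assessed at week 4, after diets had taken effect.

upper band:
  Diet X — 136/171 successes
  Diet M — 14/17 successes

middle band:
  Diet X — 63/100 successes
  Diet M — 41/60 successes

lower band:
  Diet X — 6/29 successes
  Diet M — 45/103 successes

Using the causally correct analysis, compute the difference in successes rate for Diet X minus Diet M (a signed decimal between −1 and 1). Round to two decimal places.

+0.13

Week-4 weight band lies on the pathway diet → week-4 weight band → outcome, so adjusting for it blocks the indirect effect. For the total causal effect of diet, use the unadjusted pooled rates.
The causal difference is the pooled difference: 0.683 − 0.556 = +0.128.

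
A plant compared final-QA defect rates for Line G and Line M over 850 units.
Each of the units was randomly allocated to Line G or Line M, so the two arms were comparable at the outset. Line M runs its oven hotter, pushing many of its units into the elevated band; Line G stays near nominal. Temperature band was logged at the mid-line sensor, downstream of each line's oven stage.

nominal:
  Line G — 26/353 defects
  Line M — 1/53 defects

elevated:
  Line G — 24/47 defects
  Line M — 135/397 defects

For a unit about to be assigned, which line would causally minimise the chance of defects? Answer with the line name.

In-process temperature band here is a post-treatment variable shaped by the line; conditioning on it would introduce bias rather than remove it. The overall comparison is the causal one.
Pooled: Line G 12.5% vs Line M 30.2%; Line G is lower overall.

Line G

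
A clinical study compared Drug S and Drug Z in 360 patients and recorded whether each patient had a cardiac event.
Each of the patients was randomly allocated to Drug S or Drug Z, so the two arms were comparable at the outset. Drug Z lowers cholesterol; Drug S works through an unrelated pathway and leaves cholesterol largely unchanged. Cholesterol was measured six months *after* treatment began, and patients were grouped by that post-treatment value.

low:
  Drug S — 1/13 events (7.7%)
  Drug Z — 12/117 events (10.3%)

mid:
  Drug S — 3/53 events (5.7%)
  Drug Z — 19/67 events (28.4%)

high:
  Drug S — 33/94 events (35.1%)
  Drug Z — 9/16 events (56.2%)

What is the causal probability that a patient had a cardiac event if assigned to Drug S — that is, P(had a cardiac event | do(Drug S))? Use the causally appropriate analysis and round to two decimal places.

The distribution of cholesterol is itself part of what the drug does — it is an intermediate outcome. Holding it fixed would remove that part of the effect; the total effect is the pooled difference.
So P(outcome | do(Drug S)) is just the pooled rate for Drug S: 37/160 = 0.231.

0.23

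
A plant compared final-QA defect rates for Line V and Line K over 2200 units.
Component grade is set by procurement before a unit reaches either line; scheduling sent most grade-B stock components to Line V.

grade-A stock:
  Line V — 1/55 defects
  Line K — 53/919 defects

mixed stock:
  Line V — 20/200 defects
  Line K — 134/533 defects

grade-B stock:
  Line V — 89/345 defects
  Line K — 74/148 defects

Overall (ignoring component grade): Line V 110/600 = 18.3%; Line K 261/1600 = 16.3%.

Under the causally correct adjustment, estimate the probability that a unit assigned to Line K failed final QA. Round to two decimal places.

0.22

Line V is lower inside every component grade stratum but Line K is lower in aggregate. Whether to stratify depends on how component grade relates to the line.
The imbalance in component grade arose from how units were allocated, not from anything the line did; and component grade independently affects the outcome. The pooled gap is confounded — condition on component grade.
Standardising Line K to the population component grade mix: 0.443·53/919 + 0.333·134/533 + 0.224·74/148 = 0.221.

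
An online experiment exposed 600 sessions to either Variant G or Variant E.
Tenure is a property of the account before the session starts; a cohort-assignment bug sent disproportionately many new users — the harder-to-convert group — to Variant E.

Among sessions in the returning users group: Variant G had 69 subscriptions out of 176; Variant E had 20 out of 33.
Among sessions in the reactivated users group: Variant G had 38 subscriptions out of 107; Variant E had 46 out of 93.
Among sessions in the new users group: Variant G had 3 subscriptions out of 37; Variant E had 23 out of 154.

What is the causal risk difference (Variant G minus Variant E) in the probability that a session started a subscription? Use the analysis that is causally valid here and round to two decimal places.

-0.14

Within every user tenure level Variant E has the higher rate, yet pooled Variant G does — Simpson's reversal.
User tenure satisfies the back-door criterion: it is not a descendant of the variant, and it blocks the spurious path from variant to outcome. Adjusting for it (i.e., using the within-user tenure rates) gives the causal effect.
Adjusting over the population distribution of user tenure: 0.348·(0.392−0.606) + 0.333·(0.355−0.495) + 0.318·(0.081−0.149) = -0.143.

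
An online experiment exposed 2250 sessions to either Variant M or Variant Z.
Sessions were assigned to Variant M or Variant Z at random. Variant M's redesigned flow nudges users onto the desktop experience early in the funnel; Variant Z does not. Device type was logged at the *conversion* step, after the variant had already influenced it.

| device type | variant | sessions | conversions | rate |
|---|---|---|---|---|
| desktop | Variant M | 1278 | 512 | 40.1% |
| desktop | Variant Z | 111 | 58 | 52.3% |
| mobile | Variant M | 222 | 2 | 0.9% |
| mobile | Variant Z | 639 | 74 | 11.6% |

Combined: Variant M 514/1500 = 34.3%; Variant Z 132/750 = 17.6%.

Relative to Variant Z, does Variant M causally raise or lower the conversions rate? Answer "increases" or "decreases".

The stratified and pooled comparisons disagree (Variant Z wins within each device type; Variant M wins overall), so the answer turns on the causal role of device type.
Device type here is a post-treatment variable shaped by the variant; conditioning on it would introduce bias rather than remove it. The overall comparison is the causal one.
Pooled: Variant M 34.3% vs Variant Z 17.6%; Variant M is higher overall.

increases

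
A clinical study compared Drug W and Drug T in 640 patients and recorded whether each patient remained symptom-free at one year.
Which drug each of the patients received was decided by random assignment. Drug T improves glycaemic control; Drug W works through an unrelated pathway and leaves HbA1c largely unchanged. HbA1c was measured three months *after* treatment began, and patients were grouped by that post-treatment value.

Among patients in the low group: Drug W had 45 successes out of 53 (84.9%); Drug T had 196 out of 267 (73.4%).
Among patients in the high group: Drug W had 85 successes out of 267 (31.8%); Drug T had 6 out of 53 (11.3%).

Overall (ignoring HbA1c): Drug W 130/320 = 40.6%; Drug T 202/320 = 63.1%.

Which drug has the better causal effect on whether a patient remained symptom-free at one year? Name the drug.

Because the drug influences HbA1c, HbA1c is a post-treatment mediator, not a confounder. Stratifying on it would bias the estimate; the causal effect is the crude pooled difference.
Pooled: Drug W 40.6% vs Drug T 63.1%; Drug T is higher overall.

Drug T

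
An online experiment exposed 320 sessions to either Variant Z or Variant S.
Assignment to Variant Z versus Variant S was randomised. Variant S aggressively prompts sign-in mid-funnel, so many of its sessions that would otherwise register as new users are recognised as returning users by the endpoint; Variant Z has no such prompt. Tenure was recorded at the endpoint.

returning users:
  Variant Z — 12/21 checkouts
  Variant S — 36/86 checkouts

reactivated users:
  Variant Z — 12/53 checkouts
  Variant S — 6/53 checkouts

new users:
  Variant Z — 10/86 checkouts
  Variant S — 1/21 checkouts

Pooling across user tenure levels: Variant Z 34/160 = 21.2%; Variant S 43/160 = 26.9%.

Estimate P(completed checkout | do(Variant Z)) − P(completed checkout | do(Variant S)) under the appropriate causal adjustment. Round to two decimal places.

The stratified and pooled comparisons disagree (Variant Z wins within each user tenure; Variant S wins overall), so the answer turns on the causal role of user tenure.
User tenure is downstream of the variant. One should not condition on a consequence of treatment, so the overall rates are the right comparison.
The causal difference is the pooled difference: 0.212 − 0.269 = -0.056.

-0.06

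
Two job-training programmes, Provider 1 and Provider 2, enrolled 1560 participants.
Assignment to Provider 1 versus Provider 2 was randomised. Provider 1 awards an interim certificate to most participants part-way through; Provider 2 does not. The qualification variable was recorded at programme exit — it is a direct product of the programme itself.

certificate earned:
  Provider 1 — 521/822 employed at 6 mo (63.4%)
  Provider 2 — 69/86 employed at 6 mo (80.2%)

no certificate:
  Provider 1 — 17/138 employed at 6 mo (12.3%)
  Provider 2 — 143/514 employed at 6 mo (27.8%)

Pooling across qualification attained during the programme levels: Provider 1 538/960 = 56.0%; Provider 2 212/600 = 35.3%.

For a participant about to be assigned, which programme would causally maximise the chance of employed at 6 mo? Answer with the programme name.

Provider 1

Qualification attained during the programme lies on the pathway programme → qualification attained during the programme → outcome, so adjusting for it blocks the indirect effect. For the total causal effect of programme, use the unadjusted pooled rates.
Pooled: Provider 1 56.0% vs Provider 2 35.3%; Provider 1 is higher overall.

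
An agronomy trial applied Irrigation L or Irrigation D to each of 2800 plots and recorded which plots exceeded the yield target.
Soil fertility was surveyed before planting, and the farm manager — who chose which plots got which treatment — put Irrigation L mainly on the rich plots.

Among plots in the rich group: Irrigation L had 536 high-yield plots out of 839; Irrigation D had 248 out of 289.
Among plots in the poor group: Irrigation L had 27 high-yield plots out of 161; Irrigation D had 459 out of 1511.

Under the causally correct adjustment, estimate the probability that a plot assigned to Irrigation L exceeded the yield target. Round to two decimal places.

0.36

Irrigation D is higher inside every soil fertility stratum but Irrigation L is higher in aggregate. Whether to stratify depends on how soil fertility relates to the irrigation.
Since soil fertility is a pre-existing factor (not a product of the irrigation) and it affects the outcome on its own, it is a confounder. The stratified rates, not the pooled rate, identify the causal effect.
Standardising Irrigation L to the population soil fertility mix: 0.403·536/839 + 0.597·27/161 = 0.358.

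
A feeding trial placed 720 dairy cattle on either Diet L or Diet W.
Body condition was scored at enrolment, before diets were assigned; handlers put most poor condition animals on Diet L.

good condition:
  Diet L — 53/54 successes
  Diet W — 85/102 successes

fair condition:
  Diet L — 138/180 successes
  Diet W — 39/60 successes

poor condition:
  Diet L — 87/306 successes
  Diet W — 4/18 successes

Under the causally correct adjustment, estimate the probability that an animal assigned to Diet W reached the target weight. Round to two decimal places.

Starting body condition differs across diets for reasons unrelated to any effect of the diet itself, and it separately predicts the outcome — a classic confounder. We must compare within starting body condition levels.
Standardising Diet W to the population starting body condition mix: 0.217·85/102 + 0.333·39/60 + 0.450·4/18 = 0.497.

0.50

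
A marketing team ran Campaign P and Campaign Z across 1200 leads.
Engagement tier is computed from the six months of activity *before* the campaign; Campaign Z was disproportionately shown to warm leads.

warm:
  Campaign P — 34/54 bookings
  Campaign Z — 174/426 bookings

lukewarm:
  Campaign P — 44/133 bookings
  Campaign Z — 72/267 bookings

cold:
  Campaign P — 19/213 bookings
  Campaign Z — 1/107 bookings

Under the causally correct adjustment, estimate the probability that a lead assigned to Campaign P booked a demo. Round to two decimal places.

Since engagement tier is a pre-existing factor (not a product of the campaign) and it affects the outcome on its own, it is a confounder. The stratified rates, not the pooled rate, identify the causal effect.
Standardising Campaign P to the population engagement tier mix: 0.400·34/54 + 0.333·44/133 + 0.267·19/213 = 0.386.

0.39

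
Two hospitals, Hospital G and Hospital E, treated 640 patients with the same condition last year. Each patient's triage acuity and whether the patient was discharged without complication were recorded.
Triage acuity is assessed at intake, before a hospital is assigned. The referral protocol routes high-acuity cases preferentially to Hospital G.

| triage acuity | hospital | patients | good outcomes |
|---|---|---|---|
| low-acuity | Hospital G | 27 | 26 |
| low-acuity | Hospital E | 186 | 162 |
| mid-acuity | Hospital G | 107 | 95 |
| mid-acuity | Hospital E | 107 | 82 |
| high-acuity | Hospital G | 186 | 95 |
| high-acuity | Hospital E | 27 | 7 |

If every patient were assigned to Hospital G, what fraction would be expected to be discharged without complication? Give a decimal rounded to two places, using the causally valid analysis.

The triage acuity-specific comparison favours Hospital G throughout, but the pooled figures favour Hospital E. The question is whether to condition on triage acuity.
The imbalance in triage acuity arose from how patients were allocated, not from anything the hospital did; and triage acuity independently affects the outcome. The pooled gap is confounded — condition on triage acuity.
Standardising Hospital G to the population triage acuity mix: 0.333·26/27 + 0.334·95/107 + 0.333·95/186 = 0.787.

0.79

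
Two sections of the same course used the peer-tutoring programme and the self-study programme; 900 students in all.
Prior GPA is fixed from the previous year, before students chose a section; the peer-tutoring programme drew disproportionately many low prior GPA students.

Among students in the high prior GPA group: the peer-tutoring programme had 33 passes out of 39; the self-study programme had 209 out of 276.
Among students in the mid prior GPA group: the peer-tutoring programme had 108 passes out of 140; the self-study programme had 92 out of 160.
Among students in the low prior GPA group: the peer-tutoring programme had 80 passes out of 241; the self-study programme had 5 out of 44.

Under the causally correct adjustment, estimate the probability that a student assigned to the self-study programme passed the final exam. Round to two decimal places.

0.49

Within every prior GPA band level the peer-tutoring programme has the higher rate, yet pooled the self-study programme does — Simpson's reversal.
Here prior GPA band is a common cause — it drives both which teaching method a case falls under and the outcome. The crude comparison mixes populations; the stratum-specific rates are the causally relevant ones.
Standardising the self-study programme to the population prior GPA band mix: 0.350·209/276 + 0.333·92/160 + 0.317·5/44 = 0.493.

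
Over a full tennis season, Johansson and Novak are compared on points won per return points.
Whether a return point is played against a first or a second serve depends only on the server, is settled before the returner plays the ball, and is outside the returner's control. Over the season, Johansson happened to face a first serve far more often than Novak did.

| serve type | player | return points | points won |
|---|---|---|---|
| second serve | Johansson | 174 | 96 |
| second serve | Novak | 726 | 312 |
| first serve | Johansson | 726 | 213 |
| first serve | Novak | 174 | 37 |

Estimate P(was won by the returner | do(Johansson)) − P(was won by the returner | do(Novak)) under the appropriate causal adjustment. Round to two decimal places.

Serve type satisfies the back-door criterion: it is not a descendant of the player, and it blocks the spurious path from player to outcome. Adjusting for it (i.e., using the within-serve type rates) gives the causal effect.
Adjusting over the population distribution of serve type: 0.500·(0.552−0.430) + 0.500·(0.293−0.213) = +0.101.

+0.10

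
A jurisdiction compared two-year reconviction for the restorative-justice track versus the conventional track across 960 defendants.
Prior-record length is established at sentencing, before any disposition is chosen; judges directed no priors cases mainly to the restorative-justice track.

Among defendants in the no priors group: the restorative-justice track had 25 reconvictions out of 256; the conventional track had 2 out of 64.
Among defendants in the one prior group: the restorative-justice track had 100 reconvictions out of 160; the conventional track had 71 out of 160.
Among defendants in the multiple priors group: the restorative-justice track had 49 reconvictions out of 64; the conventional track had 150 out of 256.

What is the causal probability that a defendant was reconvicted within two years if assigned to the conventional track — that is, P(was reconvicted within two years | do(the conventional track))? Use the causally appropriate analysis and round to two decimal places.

The stratified and pooled comparisons disagree (the conventional track wins within each prior-record length; the restorative-justice track wins overall), so the answer turns on the causal role of prior-record length.
Prior-record length is set before the disposition has any effect — it is not caused by the disposition — and it independently drives the outcome. That makes it a confounder, so the causal comparison is within prior-record length levels.
Standardising the conventional track to the population prior-record length mix: 0.333·2/64 + 0.333·71/160 + 0.333·150/256 = 0.354.

0.35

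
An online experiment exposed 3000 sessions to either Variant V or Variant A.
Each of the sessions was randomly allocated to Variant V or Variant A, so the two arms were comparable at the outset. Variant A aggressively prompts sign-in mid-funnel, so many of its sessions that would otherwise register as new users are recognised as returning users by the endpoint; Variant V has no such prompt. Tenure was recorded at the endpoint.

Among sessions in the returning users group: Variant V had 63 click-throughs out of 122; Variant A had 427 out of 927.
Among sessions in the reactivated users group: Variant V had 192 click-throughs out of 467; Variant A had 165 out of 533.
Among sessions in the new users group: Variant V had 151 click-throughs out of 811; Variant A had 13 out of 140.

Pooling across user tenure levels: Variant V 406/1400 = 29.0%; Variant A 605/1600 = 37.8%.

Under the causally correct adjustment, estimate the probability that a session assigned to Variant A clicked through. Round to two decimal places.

User tenure is downstream of the variant. One should not condition on a consequence of treatment, so the overall rates are the right comparison.
So P(outcome | do(Variant A)) is just the pooled rate for Variant A: 605/1600 = 0.378.

0.38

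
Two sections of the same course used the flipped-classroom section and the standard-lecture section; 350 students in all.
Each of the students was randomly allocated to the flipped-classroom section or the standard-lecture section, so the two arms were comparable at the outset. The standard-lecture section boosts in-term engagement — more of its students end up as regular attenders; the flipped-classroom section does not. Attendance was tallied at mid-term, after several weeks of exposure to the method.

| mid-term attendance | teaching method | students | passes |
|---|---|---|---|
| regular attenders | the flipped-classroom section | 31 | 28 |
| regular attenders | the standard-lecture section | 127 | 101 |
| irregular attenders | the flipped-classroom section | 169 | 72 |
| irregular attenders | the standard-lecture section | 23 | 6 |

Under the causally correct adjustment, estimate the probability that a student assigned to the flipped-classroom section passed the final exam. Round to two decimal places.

0.50

the flipped-classroom section is higher inside every mid-term attendance stratum but the standard-lecture section is higher in aggregate. Whether to stratify depends on how mid-term attendance relates to the teaching method.
Stratifying would compare teaching methods among students the teaching methods themselves sorted into mid-term attendance groups — a form of selection on an intermediate. The unconditioned pooled rates give the total causal effect.
So P(outcome | do(the flipped-classroom section)) is just the pooled rate for the flipped-classroom section: 100/200 = 0.500.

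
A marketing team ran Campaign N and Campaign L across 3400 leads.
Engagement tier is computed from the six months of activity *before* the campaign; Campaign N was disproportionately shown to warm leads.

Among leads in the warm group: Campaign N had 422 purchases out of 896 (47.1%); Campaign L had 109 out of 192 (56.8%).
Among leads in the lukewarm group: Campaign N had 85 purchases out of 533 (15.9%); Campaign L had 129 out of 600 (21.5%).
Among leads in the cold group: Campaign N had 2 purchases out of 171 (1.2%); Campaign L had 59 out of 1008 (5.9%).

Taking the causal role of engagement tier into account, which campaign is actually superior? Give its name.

Nothing the campaign does changes engagement tier; the imbalance is an allocation artefact. With engagement tier also predicting the outcome, the pooled figure is confounded, and the within-stratum comparison is the causal one.
Within each level — warm: 47.1% vs 56.8%; lukewarm: 15.9% vs 21.5%; cold: 1.2% vs 5.9% — Campaign L is higher every time.

Campaign L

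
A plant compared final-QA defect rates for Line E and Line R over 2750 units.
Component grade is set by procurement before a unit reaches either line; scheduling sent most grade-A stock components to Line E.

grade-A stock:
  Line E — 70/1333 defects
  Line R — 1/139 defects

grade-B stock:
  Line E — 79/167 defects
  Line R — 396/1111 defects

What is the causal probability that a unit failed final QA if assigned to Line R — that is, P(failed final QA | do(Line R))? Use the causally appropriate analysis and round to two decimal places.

0.17

Nothing the line does changes component grade; the imbalance is an allocation artefact. With component grade also predicting the outcome, the pooled figure is confounded, and the within-stratum comparison is the causal one.
Standardising Line R to the population component grade mix: 0.535·1/139 + 0.465·396/1111 = 0.169.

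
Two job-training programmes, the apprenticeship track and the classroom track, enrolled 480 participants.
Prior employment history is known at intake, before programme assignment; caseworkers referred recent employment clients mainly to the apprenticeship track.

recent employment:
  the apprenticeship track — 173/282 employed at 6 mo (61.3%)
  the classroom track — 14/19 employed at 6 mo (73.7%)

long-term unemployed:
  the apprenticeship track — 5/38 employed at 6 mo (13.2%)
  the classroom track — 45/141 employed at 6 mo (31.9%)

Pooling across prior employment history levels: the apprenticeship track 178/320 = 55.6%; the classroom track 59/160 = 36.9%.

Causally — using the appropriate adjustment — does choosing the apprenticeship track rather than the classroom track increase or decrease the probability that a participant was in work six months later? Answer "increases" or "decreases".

The prior employment history-specific comparison favours the classroom track throughout, but the pooled figures favour the apprenticeship track. The question is whether to condition on prior employment history.
Prior employment history differs across programmes for reasons unrelated to any effect of the programme itself, and it separately predicts the outcome — a classic confounder. We must compare within prior employment history levels.
Within each level — recent employment: 61.3% vs 73.7%; long-term unemployed: 13.2% vs 31.9% — the classroom track is higher every time.

decreases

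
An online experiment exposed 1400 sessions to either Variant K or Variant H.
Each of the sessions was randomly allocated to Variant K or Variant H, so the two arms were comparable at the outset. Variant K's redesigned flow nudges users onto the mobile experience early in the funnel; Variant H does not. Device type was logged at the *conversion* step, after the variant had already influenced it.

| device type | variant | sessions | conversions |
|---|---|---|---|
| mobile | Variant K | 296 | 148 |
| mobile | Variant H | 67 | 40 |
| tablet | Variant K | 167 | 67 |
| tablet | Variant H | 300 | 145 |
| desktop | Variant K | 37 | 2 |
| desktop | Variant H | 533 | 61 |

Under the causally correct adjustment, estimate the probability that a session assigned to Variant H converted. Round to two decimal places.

Stratifying would compare variants among sessions the variants themselves sorted into device type groups — a form of selection on an intermediate. The unconditioned pooled rates give the total causal effect.
So P(outcome | do(Variant H)) is just the pooled rate for Variant H: 246/900 = 0.273.

0.27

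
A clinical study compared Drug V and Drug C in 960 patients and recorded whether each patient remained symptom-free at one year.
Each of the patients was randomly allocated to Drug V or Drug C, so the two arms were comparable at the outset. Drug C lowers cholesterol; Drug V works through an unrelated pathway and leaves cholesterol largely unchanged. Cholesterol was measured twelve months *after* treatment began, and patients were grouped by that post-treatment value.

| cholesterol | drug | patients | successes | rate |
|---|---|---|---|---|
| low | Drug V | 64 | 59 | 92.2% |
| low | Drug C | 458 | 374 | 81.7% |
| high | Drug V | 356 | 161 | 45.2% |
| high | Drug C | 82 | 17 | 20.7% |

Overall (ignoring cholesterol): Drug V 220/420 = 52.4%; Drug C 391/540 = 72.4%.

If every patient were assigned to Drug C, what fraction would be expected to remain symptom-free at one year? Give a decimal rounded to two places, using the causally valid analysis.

0.72

Because the drug influences cholesterol, cholesterol is a post-treatment mediator, not a confounder. Stratifying on it would bias the estimate; the causal effect is the crude pooled difference.
So P(outcome | do(Drug C)) is just the pooled rate for Drug C: 391/540 = 0.724.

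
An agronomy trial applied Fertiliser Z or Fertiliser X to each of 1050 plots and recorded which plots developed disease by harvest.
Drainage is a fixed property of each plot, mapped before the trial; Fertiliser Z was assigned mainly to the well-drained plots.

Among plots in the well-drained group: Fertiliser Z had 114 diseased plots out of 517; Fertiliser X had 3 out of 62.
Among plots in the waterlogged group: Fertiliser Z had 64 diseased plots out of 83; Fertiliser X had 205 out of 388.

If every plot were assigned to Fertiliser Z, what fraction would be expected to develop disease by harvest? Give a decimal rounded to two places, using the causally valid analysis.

The imbalance in field drainage arose from how plots were allocated, not from anything the fertiliser did; and field drainage independently affects the outcome. The pooled gap is confounded — condition on field drainage.
Standardising Fertiliser Z to the population field drainage mix: 0.551·114/517 + 0.449·64/83 = 0.467.

0.47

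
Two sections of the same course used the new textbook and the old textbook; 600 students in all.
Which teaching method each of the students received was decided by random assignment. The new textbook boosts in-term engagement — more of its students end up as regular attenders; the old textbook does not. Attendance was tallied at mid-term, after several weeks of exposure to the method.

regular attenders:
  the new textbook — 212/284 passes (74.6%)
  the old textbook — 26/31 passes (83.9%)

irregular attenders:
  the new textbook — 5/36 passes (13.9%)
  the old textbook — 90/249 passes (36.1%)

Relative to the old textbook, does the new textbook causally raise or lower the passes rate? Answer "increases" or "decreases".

increases

The stratified and pooled comparisons disagree (the old textbook wins within each mid-term attendance; the new textbook wins overall), so the answer turns on the causal role of mid-term attendance.
Because the teaching method influences mid-term attendance, mid-term attendance is a post-treatment mediator, not a confounder. Stratifying on it would bias the estimate; the causal effect is the crude pooled difference.
Pooled: the new textbook 67.8% vs the old textbook 41.4%; the new textbook is higher overall.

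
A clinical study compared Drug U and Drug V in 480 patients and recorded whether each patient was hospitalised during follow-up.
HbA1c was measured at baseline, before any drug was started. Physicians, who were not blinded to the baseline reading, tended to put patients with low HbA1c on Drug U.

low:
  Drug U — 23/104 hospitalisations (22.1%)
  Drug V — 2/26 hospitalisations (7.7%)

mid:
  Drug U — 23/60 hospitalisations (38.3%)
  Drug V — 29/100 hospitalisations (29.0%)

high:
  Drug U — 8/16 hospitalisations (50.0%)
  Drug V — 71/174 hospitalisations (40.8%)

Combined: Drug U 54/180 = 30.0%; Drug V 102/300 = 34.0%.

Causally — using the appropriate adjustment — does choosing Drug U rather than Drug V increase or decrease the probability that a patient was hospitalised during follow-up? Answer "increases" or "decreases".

increases

HbA1c is set before the drug has any effect — it is not caused by the drug — and it independently drives the outcome. That makes it a confounder, so the causal comparison is within HbA1c levels.
Within each level — low: 22.1% vs 7.7%; mid: 38.3% vs 29.0%; high: 50.0% vs 40.8% — Drug V is lower every time.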